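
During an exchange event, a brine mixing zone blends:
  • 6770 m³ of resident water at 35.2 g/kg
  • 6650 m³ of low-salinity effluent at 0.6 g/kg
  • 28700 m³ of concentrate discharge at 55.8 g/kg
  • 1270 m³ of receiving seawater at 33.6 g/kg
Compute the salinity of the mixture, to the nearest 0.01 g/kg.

Weighted by volume,
salt = 6,770×35.2 + 6,650×0.6 + 28,700×55.8 + 1,270×33.6 = 238,304 + 3,990 + 1,601,460 + 42,672 = 1,886,426
volume = 6,770 + 6,650 + 28,700 + 1,270 = 43,390 m³
S = 1,886,426 / 43,390 = 43.4761 g/kg

43.48 g/kg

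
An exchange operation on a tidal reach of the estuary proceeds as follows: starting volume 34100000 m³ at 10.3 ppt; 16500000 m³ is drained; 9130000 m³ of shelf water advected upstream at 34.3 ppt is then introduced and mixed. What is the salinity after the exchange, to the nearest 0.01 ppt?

Remaining after removal: 17,600,000 m³ at 10.3 ppt (salt = 181,280,000)
After addition: salt = 181,280,000 + 9,130,000×34.3 = 494,439,000; volume = 26,730,000 m³
S = 494,439,000 / 26,730,000 = 18.4975 ppt

18.50 ppt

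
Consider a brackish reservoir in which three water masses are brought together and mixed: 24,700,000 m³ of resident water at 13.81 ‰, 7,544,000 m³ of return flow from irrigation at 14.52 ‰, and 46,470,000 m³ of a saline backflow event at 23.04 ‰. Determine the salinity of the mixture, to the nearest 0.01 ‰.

19.33 ‰

Total salt / total volume:
salt = 24,700,000×13.81 + 7,544,000×14.52 + 46,470,000×23.04 = 341,107,000 + 109,538,880 + 1,070,668,800 = 1,521,314,680
volume = 24,700,000 + 7,544,000 + 46,470,000 = 78,714,000 m³
S = 1,521,314,680 / 78,714,000 = 19.3271 ‰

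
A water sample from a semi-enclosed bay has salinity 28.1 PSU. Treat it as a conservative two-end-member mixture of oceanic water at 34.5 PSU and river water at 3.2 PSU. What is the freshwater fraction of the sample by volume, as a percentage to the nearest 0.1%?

20.4%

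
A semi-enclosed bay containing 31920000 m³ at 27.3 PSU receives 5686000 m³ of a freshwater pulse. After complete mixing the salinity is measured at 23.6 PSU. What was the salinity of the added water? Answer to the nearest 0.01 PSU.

2.83 PSU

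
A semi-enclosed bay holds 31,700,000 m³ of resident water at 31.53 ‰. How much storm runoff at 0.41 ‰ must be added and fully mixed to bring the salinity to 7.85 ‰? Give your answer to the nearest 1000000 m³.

101000000 m³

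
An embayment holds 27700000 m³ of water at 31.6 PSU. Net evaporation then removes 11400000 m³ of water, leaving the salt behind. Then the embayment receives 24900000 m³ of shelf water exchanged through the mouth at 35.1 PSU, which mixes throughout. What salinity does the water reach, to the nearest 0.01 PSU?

After evaporation: salt = 27,700,000×31.6 = 875,320,000; volume = 27,700,000 − 11,400,000 = 16,300,000 m³
After mixing: salt = 875,320,000 + 24,900,000×35.1 = 1,749,310,000; volume = 16,300,000 + 24,900,000 = 41,200,000 m³
S = 1,749,310,000 / 41,200,000 = 42.459 PSU

42.46 PSU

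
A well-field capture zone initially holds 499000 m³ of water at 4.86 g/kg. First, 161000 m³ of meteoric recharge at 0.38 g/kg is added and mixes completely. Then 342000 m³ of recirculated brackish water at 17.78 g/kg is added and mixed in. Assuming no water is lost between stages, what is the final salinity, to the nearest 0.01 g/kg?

Salt balance:
Initial salt = 499,000×4.86 = 2,425,140
After stage 1: salt = 2,425,140 + 161,000×0.38 = 2,486,320; volume = 660,000 m³; S = 3.767 g/kg
After stage 2: salt = 2,486,320 + 342,000×17.78 = 8,567,080; volume = 1,002,000 m³
S = 8,567,080 / 1,002,000 = 8.55 g/kg

8.55 g/kg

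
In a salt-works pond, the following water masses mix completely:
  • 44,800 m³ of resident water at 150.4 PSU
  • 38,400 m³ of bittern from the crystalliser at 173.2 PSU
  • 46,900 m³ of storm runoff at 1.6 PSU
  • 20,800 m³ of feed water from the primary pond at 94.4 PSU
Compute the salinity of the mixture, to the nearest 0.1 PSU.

By conservation of dissolved salt,
salt = 44,800×150.4 + 38,400×173.2 + 46,900×1.6 + 20,800×94.4 = 6,737,920 + 6,650,880 + 75,040 + 1,963,520 = 15,427,360
volume = 44,800 + 38,400 + 46,900 + 20,800 = 150,900 m³
S = 15,427,360 / 150,900 = 102.236 PSU

102.2 PSU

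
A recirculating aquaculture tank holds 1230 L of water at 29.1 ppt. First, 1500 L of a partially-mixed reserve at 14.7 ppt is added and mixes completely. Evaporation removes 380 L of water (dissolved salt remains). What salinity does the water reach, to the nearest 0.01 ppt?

24.61 ppt

After mixing: salt = 1,230×29.1 + 1,500×14.7 = 57,843; volume = 2,730 L
After evaporation: salt unchanged = 57,843; volume = 2,730 − 380 = 2,350 L
S = 57,843 / 2,350 = 24.614 ppt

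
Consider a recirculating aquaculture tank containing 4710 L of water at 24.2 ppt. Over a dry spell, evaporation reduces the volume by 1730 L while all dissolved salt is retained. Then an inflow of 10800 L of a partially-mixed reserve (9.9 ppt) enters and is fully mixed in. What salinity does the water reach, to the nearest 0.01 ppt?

After evaporation: salt = 4,710×24.2 = 113,982; volume = 4,710 − 1,730 = 2,980 L
After mixing: salt = 113,982 + 10,800×9.9 = 220,902; volume = 2,980 + 10,800 = 13,780 L
S = 220,902 / 13,780 = 16.0306 ppt

16.03 ppt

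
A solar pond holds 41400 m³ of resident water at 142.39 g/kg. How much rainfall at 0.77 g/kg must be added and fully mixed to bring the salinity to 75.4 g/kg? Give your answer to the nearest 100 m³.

Salt balance: 41,400×142.39 + V×0.77 = (41,400+V)×75.4
5,894,946 + 0.77V = 3,121,560 + 75.4V
2,773,386 = 74.63V
V = 37,161.81 m³

37200 m³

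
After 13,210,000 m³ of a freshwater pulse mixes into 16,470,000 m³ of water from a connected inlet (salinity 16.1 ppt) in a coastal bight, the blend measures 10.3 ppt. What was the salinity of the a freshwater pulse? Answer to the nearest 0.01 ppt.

3.07 ppt

Salt balance: 16,470,000×16.1 + 13,210,000×S = 29,680,000×10.3
265,167,000 + 13,210,000·S = 305,704,000
S = (305,704,000 − 265,167,000) / 13,210,000 = 3.0687 ppt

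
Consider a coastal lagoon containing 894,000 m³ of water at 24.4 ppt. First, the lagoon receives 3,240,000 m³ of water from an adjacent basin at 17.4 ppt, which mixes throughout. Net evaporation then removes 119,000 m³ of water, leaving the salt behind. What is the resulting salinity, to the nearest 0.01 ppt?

After mixing: salt = 894,000×24.4 + 3,240,000×17.4 = 78,189,600; volume = 4,134,000 m³
After evaporation: salt unchanged = 78,189,600; volume = 4,134,000 − 119,000 = 4,015,000 m³
S = 78,189,600 / 4,015,000 = 19.4744 ppt

19.47 ppt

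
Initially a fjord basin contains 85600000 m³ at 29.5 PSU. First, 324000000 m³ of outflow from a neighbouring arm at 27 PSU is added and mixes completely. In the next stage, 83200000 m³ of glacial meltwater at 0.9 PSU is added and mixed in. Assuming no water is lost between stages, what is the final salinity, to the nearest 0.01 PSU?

Weighted by volume,
Initial salt = 85,600,000×29.5 = 2,525,200,000
After stage 1: salt = 2,525,200,000 + 324,000,000×27 = 11,273,200,000; volume = 409,600,000 m³; S = 27.522 PSU
After stage 2: salt = 11,273,200,000 + 83,200,000×0.9 = 11,348,080,000; volume = 492,800,000 m³
S = 11,348,080,000 / 492,800,000 = 23.0278 PSU

23.03 PSU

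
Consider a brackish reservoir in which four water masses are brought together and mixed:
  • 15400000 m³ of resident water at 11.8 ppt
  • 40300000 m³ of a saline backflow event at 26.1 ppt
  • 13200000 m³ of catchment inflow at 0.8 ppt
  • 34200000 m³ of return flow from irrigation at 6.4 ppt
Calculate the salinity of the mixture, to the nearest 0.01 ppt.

14.19 ppt

Total salt / total volume:
salt = 15,400,000×11.8 + 40,300,000×26.1 + 13,200,000×0.8 + 34,200,000×6.4 = 181,720,000 + 1,051,830,000 + 10,560,000 + 218,880,000 = 1,462,990,000
volume = 15,400,000 + 40,300,000 + 13,200,000 + 34,200,000 = 103,100,000 m³
S = 1,462,990,000 / 103,100,000 = 14.19 ppt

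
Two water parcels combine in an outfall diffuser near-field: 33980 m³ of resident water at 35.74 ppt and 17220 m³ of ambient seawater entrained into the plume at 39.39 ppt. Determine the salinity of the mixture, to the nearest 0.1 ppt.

37.0 ppt

Weighted by volume,
salt = 33,980×35.74 + 17,220×39.39 = 1,214,445.2 + 678,295.8 = 1,892,741
volume = 33,980 + 17,220 = 51,200 m³
S = 1,892,741 / 51,200 = 36.968 ppt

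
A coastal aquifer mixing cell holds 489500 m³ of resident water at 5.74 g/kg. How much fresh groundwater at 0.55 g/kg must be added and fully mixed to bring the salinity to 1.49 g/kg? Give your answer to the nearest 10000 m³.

2210000 m³

Salt balance: 489,500×5.74 + V×0.55 = (489,500+V)×1.49
2,809,730 + 0.55V = 729,355 + 1.49V
2,080,375 = 0.94V
V = 2,213,164.89 m³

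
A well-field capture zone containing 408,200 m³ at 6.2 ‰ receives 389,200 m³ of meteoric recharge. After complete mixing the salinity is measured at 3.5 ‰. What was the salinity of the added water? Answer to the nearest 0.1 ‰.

Salt balance: 408,200×6.2 + 389,200×S = 797,400×3.5
2,530,840 + 389,200·S = 2,790,900
S = (2,790,900 − 2,530,840) / 389,200 = 0.6682 ‰

0.7 ‰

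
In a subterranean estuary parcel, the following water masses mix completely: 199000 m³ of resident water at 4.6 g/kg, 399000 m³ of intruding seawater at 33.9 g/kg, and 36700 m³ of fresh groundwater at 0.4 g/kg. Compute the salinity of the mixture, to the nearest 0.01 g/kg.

22.78 g/kg

Weighted by volume,
salt = 199,000×4.6 + 399,000×33.9 + 36,700×0.4 = 915,400 + 13,526,100 + 14,680 = 14,456,180
volume = 199,000 + 399,000 + 36,700 = 634,700 m³
S = 14,456,180 / 634,700 = 22.7764 g/kg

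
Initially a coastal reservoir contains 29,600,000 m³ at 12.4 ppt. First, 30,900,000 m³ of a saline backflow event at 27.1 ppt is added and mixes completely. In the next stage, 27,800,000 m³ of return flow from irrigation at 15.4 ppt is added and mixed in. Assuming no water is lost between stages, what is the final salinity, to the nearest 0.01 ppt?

Conserving salt mass:
Initial salt = 29,600,000×12.4 = 367,040,000
After stage 1: salt = 367,040,000 + 30,900,000×27.1 = 1,204,430,000; volume = 60,500,000 m³; S = 19.908 ppt
After stage 2: salt = 1,204,430,000 + 27,800,000×15.4 = 1,632,550,000; volume = 88,300,000 m³
S = 1,632,550,000 / 88,300,000 = 18.4887 ppt

18.49 ppt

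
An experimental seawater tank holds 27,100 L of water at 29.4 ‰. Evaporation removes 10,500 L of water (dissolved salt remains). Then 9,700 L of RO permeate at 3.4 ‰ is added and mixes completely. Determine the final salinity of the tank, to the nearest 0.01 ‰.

31.55 ‰

After evaporation: salt = 27,100×29.4 = 796,740; volume = 27,100 − 10,500 = 16,600 L
After mixing: salt = 796,740 + 9,700×3.4 = 829,720; volume = 16,600 + 9,700 = 26,300 L
S = 829,720 / 26,300 = 31.5483 ‰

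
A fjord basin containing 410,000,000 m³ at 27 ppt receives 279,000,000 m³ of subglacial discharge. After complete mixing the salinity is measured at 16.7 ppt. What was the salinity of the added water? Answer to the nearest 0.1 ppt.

1.6 ppt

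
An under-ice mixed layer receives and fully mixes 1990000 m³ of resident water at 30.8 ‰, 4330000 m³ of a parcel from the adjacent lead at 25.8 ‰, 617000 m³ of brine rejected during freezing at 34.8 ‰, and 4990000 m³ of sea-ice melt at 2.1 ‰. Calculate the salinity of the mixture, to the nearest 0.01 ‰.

17.18 ‰

Conserving salt mass:
salt = 1,990,000×30.8 + 4,330,000×25.8 + 617,000×34.8 + 4,990,000×2.1 = 61,292,000 + 111,714,000 + 21,471,600 + 10,479,000 = 204,956,600
volume = 1,990,000 + 4,330,000 + 617,000 + 4,990,000 = 11,927,000 m³
S = 204,956,600 / 11,927,000 = 17.1843 ‰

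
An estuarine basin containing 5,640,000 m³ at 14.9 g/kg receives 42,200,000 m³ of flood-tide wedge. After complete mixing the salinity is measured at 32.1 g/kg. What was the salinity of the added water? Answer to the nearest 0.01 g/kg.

34.40 g/kg

Salt balance: 5,640,000×14.9 + 42,200,000×S = 47,840,000×32.1
84,036,000 + 42,200,000·S = 1,535,664,000
S = (1,535,664,000 − 84,036,000) / 42,200,000 = 34.3988 g/kg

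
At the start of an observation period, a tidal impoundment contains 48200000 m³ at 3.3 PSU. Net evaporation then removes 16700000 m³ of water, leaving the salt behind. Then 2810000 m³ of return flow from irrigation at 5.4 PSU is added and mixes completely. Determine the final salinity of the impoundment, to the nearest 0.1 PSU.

After evaporation: salt = 48,200,000×3.3 = 159,060,000; volume = 48,200,000 − 16,700,000 = 31,500,000 m³
After mixing: salt = 159,060,000 + 2,810,000×5.4 = 174,234,000; volume = 31,500,000 + 2,810,000 = 34,310,000 m³
S = 174,234,000 / 34,310,000 = 5.0782 PSU

5.1 PSU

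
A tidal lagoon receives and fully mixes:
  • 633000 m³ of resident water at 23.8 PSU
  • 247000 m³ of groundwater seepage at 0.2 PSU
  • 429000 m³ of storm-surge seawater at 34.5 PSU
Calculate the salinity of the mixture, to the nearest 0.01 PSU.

By conservation of dissolved salt,
salt = 633,000×23.8 + 247,000×0.2 + 429,000×34.5 = 15,065,400 + 49,400 + 14,800,500 = 29,915,300
volume = 633,000 + 247,000 + 429,000 = 1,309,000 m³
S = 29,915,300 / 1,309,000 = 22.8536 PSU

22.85 PSU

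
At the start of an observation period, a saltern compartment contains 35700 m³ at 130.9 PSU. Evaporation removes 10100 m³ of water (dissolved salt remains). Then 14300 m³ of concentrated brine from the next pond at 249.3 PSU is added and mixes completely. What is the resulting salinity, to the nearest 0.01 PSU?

After evaporation: salt = 35,700×130.9 = 4,673,130; volume = 35,700 − 10,100 = 25,600 m³
After mixing: salt = 4,673,130 + 14,300×249.3 = 8,238,120; volume = 25,600 + 14,300 = 39,900 m³
S = 8,238,120 / 39,900 = 206.4692 PSU

206.47 PSU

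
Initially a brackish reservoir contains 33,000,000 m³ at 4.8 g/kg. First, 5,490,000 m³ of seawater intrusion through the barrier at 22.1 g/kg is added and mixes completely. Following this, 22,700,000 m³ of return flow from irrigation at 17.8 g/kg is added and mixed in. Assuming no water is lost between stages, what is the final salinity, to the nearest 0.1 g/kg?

Salt balance:
Initial salt = 33,000,000×4.8 = 158,400,000
After stage 1: salt = 158,400,000 + 5,490,000×22.1 = 279,729,000; volume = 38,490,000 m³; S = 7.268 g/kg
After stage 2: salt = 279,729,000 + 22,700,000×17.8 = 683,789,000; volume = 61,190,000 m³
S = 683,789,000 / 61,190,000 = 11.1748 g/kg

11.2 g/kg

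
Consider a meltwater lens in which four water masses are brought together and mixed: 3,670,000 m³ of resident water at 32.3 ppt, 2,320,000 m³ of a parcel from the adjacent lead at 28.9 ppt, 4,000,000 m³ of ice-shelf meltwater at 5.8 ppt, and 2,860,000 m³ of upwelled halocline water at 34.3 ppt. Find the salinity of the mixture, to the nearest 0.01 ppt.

23.88 ppt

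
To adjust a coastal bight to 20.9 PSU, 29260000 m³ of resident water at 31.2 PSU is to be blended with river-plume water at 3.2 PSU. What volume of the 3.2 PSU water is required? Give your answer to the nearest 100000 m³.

17000000 m³

Salt balance: 29,260,000×31.2 + V×3.2 = (29,260,000+V)×20.9
912,912,000 + 3.2V = 611,534,000 + 20.9V
301,378,000 = 17.7V
V = 17,027,005.65 m³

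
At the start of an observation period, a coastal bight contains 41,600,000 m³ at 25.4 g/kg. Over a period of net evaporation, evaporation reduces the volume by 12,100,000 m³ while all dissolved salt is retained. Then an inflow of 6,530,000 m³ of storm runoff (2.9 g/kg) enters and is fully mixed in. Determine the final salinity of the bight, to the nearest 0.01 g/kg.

29.85 g/kg

After evaporation: salt = 41,600,000×25.4 = 1,056,640,000; volume = 41,600,000 − 12,100,000 = 29,500,000 m³
After mixing: salt = 1,056,640,000 + 6,530,000×2.9 = 1,075,577,000; volume = 29,500,000 + 6,530,000 = 36,030,000 m³
S = 1,075,577,000 / 36,030,000 = 29.8523 g/kg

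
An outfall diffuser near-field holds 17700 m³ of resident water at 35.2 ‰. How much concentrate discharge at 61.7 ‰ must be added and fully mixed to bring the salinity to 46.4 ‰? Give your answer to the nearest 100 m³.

13000 m³

Salt balance: 17,700×35.2 + V×61.7 = (17,700+V)×46.4
623,040 + 61.7V = 821,280 + 46.4V
198,240 = 15.3V
V = 12,956.86 m³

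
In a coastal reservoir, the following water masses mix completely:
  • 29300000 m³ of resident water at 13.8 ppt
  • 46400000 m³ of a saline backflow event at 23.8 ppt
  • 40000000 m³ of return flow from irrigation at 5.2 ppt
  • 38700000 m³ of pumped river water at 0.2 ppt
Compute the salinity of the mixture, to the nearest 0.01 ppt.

11.17 ppt

Total salt / total volume:
salt = 29,300,000×13.8 + 46,400,000×23.8 + 40,000,000×5.2 + 38,700,000×0.2 = 404,340,000 + 1,104,320,000 + 208,000,000 + 7,740,000 = 1,724,400,000
volume = 29,300,000 + 46,400,000 + 40,000,000 + 38,700,000 = 154,400,000 m³
S = 1,724,400,000 / 154,400,000 = 11.1684 ppt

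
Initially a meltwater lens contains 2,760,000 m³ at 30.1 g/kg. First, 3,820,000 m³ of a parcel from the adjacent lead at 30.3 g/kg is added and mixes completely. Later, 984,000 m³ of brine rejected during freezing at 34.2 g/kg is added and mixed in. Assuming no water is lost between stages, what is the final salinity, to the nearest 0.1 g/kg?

30.7 g/kg

Total salt / total volume:
Initial salt = 2,760,000×30.1 = 83,076,000
After stage 1: salt = 83,076,000 + 3,820,000×30.3 = 198,822,000; volume = 6,580,000 m³; S = 30.216 g/kg
After stage 2: salt = 198,822,000 + 984,000×34.2 = 232,474,800; volume = 7,564,000 m³
S = 232,474,800 / 7,564,000 = 30.7344 g/kg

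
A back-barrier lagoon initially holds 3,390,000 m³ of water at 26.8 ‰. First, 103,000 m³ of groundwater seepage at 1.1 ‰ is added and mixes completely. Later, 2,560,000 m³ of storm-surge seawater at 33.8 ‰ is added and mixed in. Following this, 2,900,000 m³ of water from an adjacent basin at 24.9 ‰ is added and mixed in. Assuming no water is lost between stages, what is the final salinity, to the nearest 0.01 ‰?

Mass of salt is conserved:
Initial salt = 3,390,000×26.8 = 90,852,000
After stage 1: salt = 90,852,000 + 103,000×1.1 = 90,965,300; volume = 3,493,000 m³; S = 26.042 ‰
After stage 2: salt = 90,965,300 + 2,560,000×33.8 = 177,493,300; volume = 6,053,000 m³; S = 29.323 ‰
After stage 3: salt = 177,493,300 + 2,900,000×24.9 = 249,703,300; volume = 8,953,000 m³
S = 249,703,300 / 8,953,000 = 27.8905 ‰

27.89 ‰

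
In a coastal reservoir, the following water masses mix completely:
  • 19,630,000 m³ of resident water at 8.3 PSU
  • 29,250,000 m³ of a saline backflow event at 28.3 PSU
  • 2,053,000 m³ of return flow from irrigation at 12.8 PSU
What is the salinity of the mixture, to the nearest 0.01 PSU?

19.97 PSU

Salt balance:
salt = 19,630,000×8.3 + 29,250,000×28.3 + 2,053,000×12.8 = 162,929,000 + 827,775,000 + 26,278,400 = 1,016,982,400
volume = 19,630,000 + 29,250,000 + 2,053,000 = 50,933,000 m³
S = 1,016,982,400 / 50,933,000 = 19.9671 PSU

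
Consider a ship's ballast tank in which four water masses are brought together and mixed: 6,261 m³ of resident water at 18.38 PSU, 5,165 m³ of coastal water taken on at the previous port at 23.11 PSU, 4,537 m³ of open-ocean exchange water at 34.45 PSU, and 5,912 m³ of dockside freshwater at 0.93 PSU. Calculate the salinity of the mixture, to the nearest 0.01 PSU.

18.11 PSU

By conservation of dissolved salt,
salt = 6,261×18.38 + 5,165×23.11 + 4,537×34.45 + 5,912×0.93 = 115,077.18 + 119,363.15 + 156,299.65 + 5,498.16 = 396,238.14
volume = 6,261 + 5,165 + 4,537 + 5,912 = 21,875 m³
S = 396,238.14 / 21,875 = 18.1137 PSU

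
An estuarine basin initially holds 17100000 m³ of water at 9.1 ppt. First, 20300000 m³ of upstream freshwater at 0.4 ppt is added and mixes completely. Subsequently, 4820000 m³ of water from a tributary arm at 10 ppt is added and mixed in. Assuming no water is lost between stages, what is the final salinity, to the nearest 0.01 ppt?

Conserving salt mass:
Initial salt = 17,100,000×9.1 = 155,610,000
After stage 1: salt = 155,610,000 + 20,300,000×0.4 = 163,730,000; volume = 37,400,000 m³; S = 4.378 ppt
After stage 2: salt = 163,730,000 + 4,820,000×10 = 211,930,000; volume = 42,220,000 m³
S = 211,930,000 / 42,220,000 = 5.0197 ppt

5.02 ppt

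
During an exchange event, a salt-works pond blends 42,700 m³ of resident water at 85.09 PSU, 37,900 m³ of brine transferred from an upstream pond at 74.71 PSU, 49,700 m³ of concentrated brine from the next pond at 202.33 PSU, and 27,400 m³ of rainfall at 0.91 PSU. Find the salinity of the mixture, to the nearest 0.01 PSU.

104.92 PSU

Weighted by volume,
salt = 42,700×85.09 + 37,900×74.71 + 49,700×202.33 + 27,400×0.91 = 3,633,343 + 2,831,509 + 10,055,801 + 24,934 = 16,545,587
volume = 42,700 + 37,900 + 49,700 + 27,400 = 157,700 m³
S = 16,545,587 / 157,700 = 104.9181 PSU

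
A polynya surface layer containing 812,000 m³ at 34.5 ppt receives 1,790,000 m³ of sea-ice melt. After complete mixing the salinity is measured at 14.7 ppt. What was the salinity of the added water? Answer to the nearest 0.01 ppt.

5.72 ppt

Salt balance: 812,000×34.5 + 1,790,000×S = 2,602,000×14.7
28,014,000 + 1,790,000·S = 38,249,400
S = (38,249,400 − 28,014,000) / 1,790,000 = 5.7181 ppt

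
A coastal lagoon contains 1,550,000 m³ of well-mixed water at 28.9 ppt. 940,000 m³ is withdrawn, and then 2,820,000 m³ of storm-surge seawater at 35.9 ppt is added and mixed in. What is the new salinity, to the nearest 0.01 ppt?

Remaining after removal: 610,000 m³ at 28.9 ppt (salt = 17,629,000)
After addition: salt = 17,629,000 + 2,820,000×35.9 = 118,867,000; volume = 3,430,000 m³
S = 118,867,000 / 3,430,000 = 34.6551 ppt

34.66 ppt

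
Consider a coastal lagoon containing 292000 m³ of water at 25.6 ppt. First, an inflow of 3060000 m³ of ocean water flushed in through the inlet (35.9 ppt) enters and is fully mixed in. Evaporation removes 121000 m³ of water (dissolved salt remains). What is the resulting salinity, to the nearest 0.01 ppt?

36.31 ppt

After mixing: salt = 292,000×25.6 + 3,060,000×35.9 = 117,329,200; volume = 3,352,000 m³
After evaporation: salt unchanged = 117,329,200; volume = 3,352,000 − 121,000 = 3,231,000 m³
S = 117,329,200 / 3,231,000 = 36.3136 ppt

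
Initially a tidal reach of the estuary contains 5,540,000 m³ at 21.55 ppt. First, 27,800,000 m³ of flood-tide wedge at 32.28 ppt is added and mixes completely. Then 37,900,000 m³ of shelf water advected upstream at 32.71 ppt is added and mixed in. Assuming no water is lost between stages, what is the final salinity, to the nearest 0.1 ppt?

31.7 ppt

Weighted by volume,
Initial salt = 5,540,000×21.55 = 119,387,000
After stage 1: salt = 119,387,000 + 27,800,000×32.28 = 1,016,771,000; volume = 33,340,000 m³; S = 30.497 ppt
After stage 2: salt = 1,016,771,000 + 37,900,000×32.71 = 2,256,480,000; volume = 71,240,000 m³
S = 2,256,480,000 / 71,240,000 = 31.6743 ppt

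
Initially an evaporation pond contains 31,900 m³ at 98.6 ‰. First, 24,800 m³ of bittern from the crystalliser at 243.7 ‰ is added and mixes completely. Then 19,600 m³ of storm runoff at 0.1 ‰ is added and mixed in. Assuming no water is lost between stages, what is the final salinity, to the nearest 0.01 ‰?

120.46 ‰

Mass of salt is conserved:
Initial salt = 31,900×98.6 = 3,145,340
After stage 1: salt = 3,145,340 + 24,800×243.7 = 9,189,100; volume = 56,700 m³; S = 162.065 ‰
After stage 2: salt = 9,189,100 + 19,600×0.1 = 9,191,060; volume = 76,300 m³
S = 9,191,060 / 76,300 = 120.4595 ‰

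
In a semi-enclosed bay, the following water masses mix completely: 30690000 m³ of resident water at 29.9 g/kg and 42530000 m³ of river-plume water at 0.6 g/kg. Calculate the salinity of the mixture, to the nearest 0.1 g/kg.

12.9 g/kg

Total salt / total volume:
salt = 30,690,000×29.9 + 42,530,000×0.6 = 917,631,000 + 25,518,000 = 943,149,000
volume = 30,690,000 + 42,530,000 = 73,220,000 m³
S = 943,149,000 / 73,220,000 = 12.881 g/kg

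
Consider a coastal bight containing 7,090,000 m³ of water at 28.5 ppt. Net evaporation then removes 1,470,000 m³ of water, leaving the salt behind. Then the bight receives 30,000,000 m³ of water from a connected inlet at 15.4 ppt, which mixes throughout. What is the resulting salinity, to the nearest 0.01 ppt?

After evaporation: salt = 7,090,000×28.5 = 202,065,000; volume = 7,090,000 − 1,470,000 = 5,620,000 m³
After mixing: salt = 202,065,000 + 30,000,000×15.4 = 664,065,000; volume = 5,620,000 + 30,000,000 = 35,620,000 m³
S = 664,065,000 / 35,620,000 = 18.643 ppt

18.64 ppt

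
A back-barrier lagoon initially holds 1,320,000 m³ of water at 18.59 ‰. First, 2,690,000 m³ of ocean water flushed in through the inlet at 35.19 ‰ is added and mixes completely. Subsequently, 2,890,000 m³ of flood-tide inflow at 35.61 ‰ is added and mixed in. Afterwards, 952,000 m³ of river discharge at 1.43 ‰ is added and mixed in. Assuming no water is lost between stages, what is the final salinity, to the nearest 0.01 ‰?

Mass of salt is conserved:
Initial salt = 1,320,000×18.59 = 24,538,800
After stage 1: salt = 24,538,800 + 2,690,000×35.19 = 119,199,900; volume = 4,010,000 m³; S = 29.726 ‰
After stage 2: salt = 119,199,900 + 2,890,000×35.61 = 222,112,800; volume = 6,900,000 m³; S = 32.19 ‰
After stage 3: salt = 222,112,800 + 952,000×1.43 = 223,474,160; volume = 7,852,000 m³
S = 223,474,160 / 7,852,000 = 28.4608 ‰

28.46 ‰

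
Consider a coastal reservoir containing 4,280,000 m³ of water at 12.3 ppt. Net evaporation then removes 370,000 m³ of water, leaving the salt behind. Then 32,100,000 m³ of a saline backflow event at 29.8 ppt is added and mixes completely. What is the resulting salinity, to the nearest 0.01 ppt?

After evaporation: salt = 4,280,000×12.3 = 52,644,000; volume = 4,280,000 − 370,000 = 3,910,000 m³
After mixing: salt = 52,644,000 + 32,100,000×29.8 = 1,009,224,000; volume = 3,910,000 + 32,100,000 = 36,010,000 m³
S = 1,009,224,000 / 36,010,000 = 28.0262 ppt

28.03 ppt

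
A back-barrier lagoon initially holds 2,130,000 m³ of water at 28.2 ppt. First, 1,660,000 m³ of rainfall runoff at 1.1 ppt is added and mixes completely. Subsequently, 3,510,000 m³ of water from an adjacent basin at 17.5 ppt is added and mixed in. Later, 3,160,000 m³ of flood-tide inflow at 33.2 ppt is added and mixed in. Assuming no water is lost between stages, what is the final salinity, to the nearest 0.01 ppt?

21.82 ppt

By conservation of dissolved salt,
Initial salt = 2,130,000×28.2 = 60,066,000
After stage 1: salt = 60,066,000 + 1,660,000×1.1 = 61,892,000; volume = 3,790,000 m³; S = 16.33 ppt
After stage 2: salt = 61,892,000 + 3,510,000×17.5 = 123,317,000; volume = 7,300,000 m³; S = 16.893 ppt
After stage 3: salt = 123,317,000 + 3,160,000×33.2 = 228,229,000; volume = 10,460,000 m³
S = 228,229,000 / 10,460,000 = 21.8192 ppt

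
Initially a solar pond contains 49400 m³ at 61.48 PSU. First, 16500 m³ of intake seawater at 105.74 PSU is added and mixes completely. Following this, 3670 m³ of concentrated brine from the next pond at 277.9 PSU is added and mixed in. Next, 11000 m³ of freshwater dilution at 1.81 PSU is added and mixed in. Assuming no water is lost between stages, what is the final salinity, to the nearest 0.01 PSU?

72.26 PSU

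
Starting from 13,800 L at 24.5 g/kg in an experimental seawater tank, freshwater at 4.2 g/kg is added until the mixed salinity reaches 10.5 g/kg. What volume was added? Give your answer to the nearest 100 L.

Salt balance: 13,800×24.5 + V×4.2 = (13,800+V)×10.5
338,100 + 4.2V = 144,900 + 10.5V
193,200 = 6.3V
V = 30,666.67 L

30700 L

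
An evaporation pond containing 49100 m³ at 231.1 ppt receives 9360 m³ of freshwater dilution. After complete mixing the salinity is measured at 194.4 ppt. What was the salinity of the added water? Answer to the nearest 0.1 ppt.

Salt balance: 49,100×231.1 + 9,360×S = 58,460×194.4
11,347,010 + 9,360·S = 11,364,624
S = (11,364,624 − 11,347,010) / 9,360 = 1.8818 ppt

1.9 ppt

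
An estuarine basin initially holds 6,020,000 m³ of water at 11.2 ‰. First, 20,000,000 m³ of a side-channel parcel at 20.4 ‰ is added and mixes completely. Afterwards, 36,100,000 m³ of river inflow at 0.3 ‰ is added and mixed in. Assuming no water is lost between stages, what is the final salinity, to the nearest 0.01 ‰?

7.83 ‰

Salt balance:
Initial salt = 6,020,000×11.2 = 67,424,000
After stage 1: salt = 67,424,000 + 20,000,000×20.4 = 475,424,000; volume = 26,020,000 m³; S = 18.271 ‰
After stage 2: salt = 475,424,000 + 36,100,000×0.3 = 486,254,000; volume = 62,120,000 m³
S = 486,254,000 / 62,120,000 = 7.8277 ‰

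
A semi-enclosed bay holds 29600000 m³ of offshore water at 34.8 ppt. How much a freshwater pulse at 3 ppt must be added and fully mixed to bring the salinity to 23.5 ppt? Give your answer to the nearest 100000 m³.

Salt balance: 29,600,000×34.8 + V×3 = (29,600,000+V)×23.5
1,030,080,000 + 3V = 695,600,000 + 23.5V
334,480,000 = 20.5V
V = 16,316,097.56 m³

16300000 m³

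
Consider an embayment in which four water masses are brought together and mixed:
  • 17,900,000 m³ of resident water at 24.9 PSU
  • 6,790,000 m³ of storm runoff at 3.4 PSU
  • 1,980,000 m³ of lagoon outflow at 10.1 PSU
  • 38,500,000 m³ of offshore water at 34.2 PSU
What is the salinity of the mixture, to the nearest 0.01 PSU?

27.70 PSU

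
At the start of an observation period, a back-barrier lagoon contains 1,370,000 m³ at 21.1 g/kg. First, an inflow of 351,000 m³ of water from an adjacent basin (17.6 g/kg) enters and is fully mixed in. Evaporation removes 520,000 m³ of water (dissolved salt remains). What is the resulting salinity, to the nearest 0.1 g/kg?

After mixing: salt = 1,370,000×21.1 + 351,000×17.6 = 35,084,600; volume = 1,721,000 m³
After evaporation: salt unchanged = 35,084,600; volume = 1,721,000 − 520,000 = 1,201,000 m³
S = 35,084,600 / 1,201,000 = 29.2128 g/kg

29.2 g/kg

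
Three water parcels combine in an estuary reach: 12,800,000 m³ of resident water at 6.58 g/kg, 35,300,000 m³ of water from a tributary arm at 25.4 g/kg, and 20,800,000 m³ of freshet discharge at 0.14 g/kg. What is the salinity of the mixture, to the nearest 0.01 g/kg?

14.28 g/kg

Total salt / total volume:
salt = 12,800,000×6.58 + 35,300,000×25.4 + 20,800,000×0.14 = 84,224,000 + 896,620,000 + 2,912,000 = 983,756,000
volume = 12,800,000 + 35,300,000 + 20,800,000 = 68,900,000 m³
S = 983,756,000 / 68,900,000 = 14.278 g/kg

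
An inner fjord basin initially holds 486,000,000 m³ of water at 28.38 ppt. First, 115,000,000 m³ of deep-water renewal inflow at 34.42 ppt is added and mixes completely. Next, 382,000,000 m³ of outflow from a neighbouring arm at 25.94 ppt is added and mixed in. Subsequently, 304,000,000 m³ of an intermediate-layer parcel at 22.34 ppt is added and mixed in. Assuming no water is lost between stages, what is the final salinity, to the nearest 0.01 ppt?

26.77 ppt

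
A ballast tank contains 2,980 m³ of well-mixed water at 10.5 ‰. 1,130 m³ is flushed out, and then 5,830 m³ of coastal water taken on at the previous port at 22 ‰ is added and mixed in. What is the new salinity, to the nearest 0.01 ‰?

19.23 ‰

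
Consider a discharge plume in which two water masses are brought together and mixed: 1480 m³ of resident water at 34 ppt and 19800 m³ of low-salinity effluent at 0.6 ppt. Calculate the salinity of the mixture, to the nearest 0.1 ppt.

2.9 ppt

Total salt / total volume:
salt = 1,480×34 + 19,800×0.6 = 50,320 + 11,880 = 62,200
volume = 1,480 + 19,800 = 21,280 m³
S = 62,200 / 21,280 = 2.923 ppt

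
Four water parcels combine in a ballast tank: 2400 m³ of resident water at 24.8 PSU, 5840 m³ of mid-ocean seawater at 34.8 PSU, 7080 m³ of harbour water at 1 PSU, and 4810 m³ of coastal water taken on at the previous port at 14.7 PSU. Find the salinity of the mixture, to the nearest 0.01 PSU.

16.92 PSU

Salt balance:
salt = 2,400×24.8 + 5,840×34.8 + 7,080×1 + 4,810×14.7 = 59,520 + 203,232 + 7,080 + 70,707 = 340,539
volume = 2,400 + 5,840 + 7,080 + 4,810 = 20,130 m³
S = 340,539 / 20,130 = 16.917 PSU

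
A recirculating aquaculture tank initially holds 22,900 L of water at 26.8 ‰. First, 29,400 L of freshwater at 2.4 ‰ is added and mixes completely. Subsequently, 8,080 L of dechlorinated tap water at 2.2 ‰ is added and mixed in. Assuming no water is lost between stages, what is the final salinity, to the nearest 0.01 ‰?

Conserving salt mass:
Initial salt = 22,900×26.8 = 613,720
After stage 1: salt = 613,720 + 29,400×2.4 = 684,280; volume = 52,300 L; S = 13.084 ‰
After stage 2: salt = 684,280 + 8,080×2.2 = 702,056; volume = 60,380 L
S = 702,056 / 60,380 = 11.6273 ‰

11.63 ‰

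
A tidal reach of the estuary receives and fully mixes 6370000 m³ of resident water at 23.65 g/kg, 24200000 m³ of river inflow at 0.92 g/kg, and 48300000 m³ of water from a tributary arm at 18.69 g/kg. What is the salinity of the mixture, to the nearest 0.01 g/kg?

13.64 g/kg

Salt balance:
salt = 6,370,000×23.65 + 24,200,000×0.92 + 48,300,000×18.69 = 150,650,500 + 22,264,000 + 902,727,000 = 1,075,641,500
volume = 6,370,000 + 24,200,000 + 48,300,000 = 78,870,000 m³
S = 1,075,641,500 / 78,870,000 = 13.6382 g/kg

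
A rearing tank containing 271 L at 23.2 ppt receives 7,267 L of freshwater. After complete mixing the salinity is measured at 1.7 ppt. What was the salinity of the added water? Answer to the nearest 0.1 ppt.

Salt balance: 271×23.2 + 7,267×S = 7,538×1.7
6,287.2 + 7,267·S = 12,814.6
S = (12,814.6 − 6,287.2) / 7,267 = 0.8982 ppt

0.9 ppt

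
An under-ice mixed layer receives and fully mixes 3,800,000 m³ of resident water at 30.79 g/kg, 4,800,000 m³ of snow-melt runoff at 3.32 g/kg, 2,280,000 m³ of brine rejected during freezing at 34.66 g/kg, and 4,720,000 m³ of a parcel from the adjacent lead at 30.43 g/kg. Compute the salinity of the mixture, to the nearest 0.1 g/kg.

22.8 g/kg

Total salt / total volume:
salt = 3,800,000×30.79 + 4,800,000×3.32 + 2,280,000×34.66 + 4,720,000×30.43 = 117,002,000 + 15,936,000 + 79,024,800 + 143,629,600 = 355,592,400
volume = 3,800,000 + 4,800,000 + 2,280,000 + 4,720,000 = 15,600,000 m³
S = 355,592,400 / 15,600,000 = 22.794 g/kg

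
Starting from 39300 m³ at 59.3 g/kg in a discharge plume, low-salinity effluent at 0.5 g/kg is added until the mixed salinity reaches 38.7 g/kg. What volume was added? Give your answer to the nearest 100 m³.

Salt balance: 39,300×59.3 + V×0.5 = (39,300+V)×38.7
2,330,490 + 0.5V = 1,520,910 + 38.7V
809,580 = 38.2V
V = 21,193.19 m³

21200 m³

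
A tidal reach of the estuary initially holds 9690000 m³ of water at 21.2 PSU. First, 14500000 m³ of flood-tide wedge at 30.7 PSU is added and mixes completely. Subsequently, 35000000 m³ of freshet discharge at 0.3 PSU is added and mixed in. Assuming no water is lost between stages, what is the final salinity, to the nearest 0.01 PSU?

Total salt / total volume:
Initial salt = 9,690,000×21.2 = 205,428,000
After stage 1: salt = 205,428,000 + 14,500,000×30.7 = 650,578,000; volume = 24,190,000 m³; S = 26.895 PSU
After stage 2: salt = 650,578,000 + 35,000,000×0.3 = 661,078,000; volume = 59,190,000 m³
S = 661,078,000 / 59,190,000 = 11.1687 PSU

11.17 PSU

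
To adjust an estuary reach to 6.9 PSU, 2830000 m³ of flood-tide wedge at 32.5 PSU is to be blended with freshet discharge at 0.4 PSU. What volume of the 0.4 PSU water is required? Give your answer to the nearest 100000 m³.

Salt balance: 2,830,000×32.5 + V×0.4 = (2,830,000+V)×6.9
91,975,000 + 0.4V = 19,527,000 + 6.9V
72,448,000 = 6.5V
V = 11,145,846.15 m³

11100000 m³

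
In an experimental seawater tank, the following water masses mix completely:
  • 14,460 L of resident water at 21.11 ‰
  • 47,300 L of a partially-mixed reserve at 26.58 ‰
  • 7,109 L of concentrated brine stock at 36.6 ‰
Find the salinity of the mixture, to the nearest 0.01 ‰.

26.47 ‰

Salt balance:
salt = 14,460×21.11 + 47,300×26.58 + 7,109×36.6 = 305,250.6 + 1,257,234 + 260,189.4 = 1,822,674
volume = 14,460 + 47,300 + 7,109 = 68,869 L
S = 1,822,674 / 68,869 = 26.4658 ‰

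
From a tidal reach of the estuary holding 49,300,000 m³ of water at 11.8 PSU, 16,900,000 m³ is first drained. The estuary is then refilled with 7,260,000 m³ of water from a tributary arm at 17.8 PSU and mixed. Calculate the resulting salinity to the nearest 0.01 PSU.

Remaining after removal: 32,400,000 m³ at 11.8 PSU (salt = 382,320,000)
After addition: salt = 382,320,000 + 7,260,000×17.8 = 511,548,000; volume = 39,660,000 m³
S = 511,548,000 / 39,660,000 = 12.8983 PSU

12.90 PSU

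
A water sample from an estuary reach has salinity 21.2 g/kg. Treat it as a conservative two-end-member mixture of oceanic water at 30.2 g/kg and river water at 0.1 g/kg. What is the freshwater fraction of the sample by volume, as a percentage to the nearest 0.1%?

Let f be the freshwater fraction. Salt balance per unit volume:
f×0.1 + (1−f)×30.2 = 21.2
f = (30.2 − 21.2) / (30.2 − 0.1) = 9/30.1 = 0.299

29.9%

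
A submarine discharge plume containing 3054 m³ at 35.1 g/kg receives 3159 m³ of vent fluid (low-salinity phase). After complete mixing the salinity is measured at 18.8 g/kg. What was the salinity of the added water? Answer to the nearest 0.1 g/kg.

Salt balance: 3,054×35.1 + 3,159×S = 6,213×18.8
107,195.4 + 3,159·S = 116,804.4
S = (116,804.4 − 107,195.4) / 3,159 = 3.0418 g/kg

3.0 g/kg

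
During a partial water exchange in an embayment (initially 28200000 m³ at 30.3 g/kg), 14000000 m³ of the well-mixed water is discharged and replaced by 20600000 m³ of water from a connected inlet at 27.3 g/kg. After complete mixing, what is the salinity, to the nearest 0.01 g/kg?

Remaining after removal: 14,200,000 m³ at 30.3 g/kg (salt = 430,260,000)
After addition: salt = 430,260,000 + 20,600,000×27.3 = 992,640,000; volume = 34,800,000 m³
S = 992,640,000 / 34,800,000 = 28.5241 g/kg

28.52 g/kg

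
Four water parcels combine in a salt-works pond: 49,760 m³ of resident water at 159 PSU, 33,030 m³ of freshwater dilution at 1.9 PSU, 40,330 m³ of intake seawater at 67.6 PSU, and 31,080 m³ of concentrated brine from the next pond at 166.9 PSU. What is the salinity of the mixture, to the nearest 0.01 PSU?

103.04 PSU

By conservation of dissolved salt,
salt = 49,760×159 + 33,030×1.9 + 40,330×67.6 + 31,080×166.9 = 7,911,840 + 62,757 + 2,726,308 + 5,187,252 = 15,888,157
volume = 49,760 + 33,030 + 40,330 + 31,080 = 154,200 m³
S = 15,888,157 / 154,200 = 103.036 PSU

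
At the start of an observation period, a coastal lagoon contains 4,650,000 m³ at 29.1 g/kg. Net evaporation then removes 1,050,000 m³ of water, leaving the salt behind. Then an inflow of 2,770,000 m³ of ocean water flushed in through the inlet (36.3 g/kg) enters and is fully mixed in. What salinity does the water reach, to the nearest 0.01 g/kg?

37.03 g/kg

After evaporation: salt = 4,650,000×29.1 = 135,315,000; volume = 4,650,000 − 1,050,000 = 3,600,000 m³
After mixing: salt = 135,315,000 + 2,770,000×36.3 = 235,866,000; volume = 3,600,000 + 2,770,000 = 6,370,000 m³
S = 235,866,000 / 6,370,000 = 37.0276 g/kg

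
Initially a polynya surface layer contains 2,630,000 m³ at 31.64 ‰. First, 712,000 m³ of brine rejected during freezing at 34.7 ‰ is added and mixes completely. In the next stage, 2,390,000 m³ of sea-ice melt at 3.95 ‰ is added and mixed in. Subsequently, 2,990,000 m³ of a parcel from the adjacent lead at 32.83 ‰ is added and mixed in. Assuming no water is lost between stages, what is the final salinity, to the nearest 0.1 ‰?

Mass of salt is conserved:
Initial salt = 2,630,000×31.64 = 83,213,200
After stage 1: salt = 83,213,200 + 712,000×34.7 = 107,919,600; volume = 3,342,000 m³; S = 32.292 ‰
After stage 2: salt = 107,919,600 + 2,390,000×3.95 = 117,360,100; volume = 5,732,000 m³; S = 20.475 ‰
After stage 3: salt = 117,360,100 + 2,990,000×32.83 = 215,521,800; volume = 8,722,000 m³
S = 215,521,800 / 8,722,000 = 24.7101 ‰

24.7 ‰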